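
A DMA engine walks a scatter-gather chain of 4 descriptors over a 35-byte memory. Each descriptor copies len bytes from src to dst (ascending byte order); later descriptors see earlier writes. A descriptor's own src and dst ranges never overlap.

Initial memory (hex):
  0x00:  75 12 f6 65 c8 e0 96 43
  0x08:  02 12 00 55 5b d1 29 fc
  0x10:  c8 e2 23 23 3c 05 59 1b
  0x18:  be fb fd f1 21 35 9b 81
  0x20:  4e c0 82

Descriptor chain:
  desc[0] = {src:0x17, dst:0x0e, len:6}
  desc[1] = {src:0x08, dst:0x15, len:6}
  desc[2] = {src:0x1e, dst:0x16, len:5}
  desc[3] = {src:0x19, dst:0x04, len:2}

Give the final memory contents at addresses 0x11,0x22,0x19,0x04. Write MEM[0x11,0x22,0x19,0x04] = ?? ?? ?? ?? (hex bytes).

  after D0: wrote 6B at 0x0e = 1bbefbfdf121
  after D1: wrote 6B at 0x15 = 021200555bd1
  after D2: wrote 5B at 0x16 = 9b814ec082
  after D3: wrote 2B at 0x04 = c082
query mem[0x11]=0xfd, mem[0x22]=0x82, mem[0x19]=0xc0, mem[0x04]=0xc0

MEM[0x11,0x22,0x19,0x04] = fd 82 c0 c0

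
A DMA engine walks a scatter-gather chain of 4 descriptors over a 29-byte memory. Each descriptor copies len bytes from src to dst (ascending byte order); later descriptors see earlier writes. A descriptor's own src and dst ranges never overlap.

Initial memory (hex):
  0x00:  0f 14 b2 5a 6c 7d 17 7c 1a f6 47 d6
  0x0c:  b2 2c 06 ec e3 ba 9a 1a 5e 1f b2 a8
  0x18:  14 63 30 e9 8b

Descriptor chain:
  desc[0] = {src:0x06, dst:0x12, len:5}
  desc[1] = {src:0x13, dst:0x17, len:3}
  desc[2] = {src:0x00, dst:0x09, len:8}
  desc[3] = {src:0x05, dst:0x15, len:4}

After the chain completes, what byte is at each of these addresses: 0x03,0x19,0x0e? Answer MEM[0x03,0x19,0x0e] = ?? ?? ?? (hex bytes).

MEM[0x03,0x19,0x0e] = 5a f6 7d

#0 dst[0x12+5] := {0x17,0x7c,0x1a,0xf6,0x47}
#1 dst[0x17+3] := {0x7c,0x1a,0xf6}
#2 dst[0x09+8] := {0x0f,0x14,0xb2,0x5a,0x6c,0x7d,0x17,0x7c}
#3 dst[0x15+4] := {0x7d,0x17,0x7c,0x1a}
query mem[0x03]=0x5a, mem[0x19]=0xf6, mem[0x0e]=0x7d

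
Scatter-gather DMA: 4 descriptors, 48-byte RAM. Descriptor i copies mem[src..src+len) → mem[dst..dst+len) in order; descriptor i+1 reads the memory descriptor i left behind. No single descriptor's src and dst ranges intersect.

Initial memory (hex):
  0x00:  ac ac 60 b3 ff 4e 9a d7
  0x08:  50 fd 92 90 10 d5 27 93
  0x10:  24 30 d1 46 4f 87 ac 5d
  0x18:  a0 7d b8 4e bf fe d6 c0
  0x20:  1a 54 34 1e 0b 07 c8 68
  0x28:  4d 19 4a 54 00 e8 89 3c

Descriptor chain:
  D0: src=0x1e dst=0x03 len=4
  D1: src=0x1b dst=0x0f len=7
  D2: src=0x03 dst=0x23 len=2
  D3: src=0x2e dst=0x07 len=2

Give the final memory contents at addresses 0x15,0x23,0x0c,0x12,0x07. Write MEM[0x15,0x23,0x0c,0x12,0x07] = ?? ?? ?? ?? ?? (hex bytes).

#0 dst[0x03+4] := {0xd6,0xc0,0x1a,0x54}
#1 dst[0x0f+7] := {0x4e,0xbf,0xfe,0xd6,0xc0,0x1a,0x54}
#2 dst[0x23+2] := {0xd6,0xc0}
#3 dst[0x07+2] := {0x89,0x3c}
query mem[0x15]=0x54, mem[0x23]=0xd6, mem[0x0c]=0x10, mem[0x12]=0xd6, mem[0x07]=0x89

MEM[0x15,0x23,0x0c,0x12,0x07] = 54 d6 10 d6 89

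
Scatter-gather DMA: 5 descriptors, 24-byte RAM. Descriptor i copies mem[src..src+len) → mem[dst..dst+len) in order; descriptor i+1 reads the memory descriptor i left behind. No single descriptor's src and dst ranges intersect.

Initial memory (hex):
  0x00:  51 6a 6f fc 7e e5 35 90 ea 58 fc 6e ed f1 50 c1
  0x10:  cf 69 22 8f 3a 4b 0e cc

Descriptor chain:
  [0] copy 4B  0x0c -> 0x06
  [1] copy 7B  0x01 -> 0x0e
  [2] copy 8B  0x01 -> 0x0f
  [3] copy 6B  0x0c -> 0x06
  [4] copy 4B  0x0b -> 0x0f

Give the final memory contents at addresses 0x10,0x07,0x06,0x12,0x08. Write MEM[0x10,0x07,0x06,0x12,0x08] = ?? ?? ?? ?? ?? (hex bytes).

[0] 0x0c->0x06 len=4 : ed f1 50 c1
[1] 0x01->0x0e len=7 : 6a 6f fc 7e e5 ed f1
[2] 0x01->0x0f len=8 : 6a 6f fc 7e e5 ed f1 50
[3] 0x0c->0x06 len=6 : ed f1 6a 6a 6f fc
[4] 0x0b->0x0f len=4 : fc ed f1 6a
query mem[0x10]=0xed, mem[0x07]=0xf1, mem[0x06]=0xed, mem[0x12]=0x6a, mem[0x08]=0x6a

MEM[0x10,0x07,0x06,0x12,0x08] = ed f1 ed 6a 6a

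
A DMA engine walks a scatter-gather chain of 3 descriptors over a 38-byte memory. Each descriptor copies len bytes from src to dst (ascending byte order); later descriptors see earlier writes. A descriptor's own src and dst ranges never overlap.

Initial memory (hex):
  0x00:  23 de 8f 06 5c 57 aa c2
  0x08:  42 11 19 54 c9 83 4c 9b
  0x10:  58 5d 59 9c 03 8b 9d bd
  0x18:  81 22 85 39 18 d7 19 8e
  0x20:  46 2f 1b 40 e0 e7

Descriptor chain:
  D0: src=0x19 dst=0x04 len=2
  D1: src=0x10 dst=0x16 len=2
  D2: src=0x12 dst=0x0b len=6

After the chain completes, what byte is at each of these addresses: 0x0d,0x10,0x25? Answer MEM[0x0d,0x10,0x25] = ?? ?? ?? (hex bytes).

#0 dst[0x04+2] := {0x22,0x85}
#1 dst[0x16+2] := {0x58,0x5d}
#2 dst[0x0b+6] := {0x59,0x9c,0x03,0x8b,0x58,0x5d}
query mem[0x0d]=0x03, mem[0x10]=0x5d, mem[0x25]=0xe7

MEM[0x0d,0x10,0x25] = 03 5d e7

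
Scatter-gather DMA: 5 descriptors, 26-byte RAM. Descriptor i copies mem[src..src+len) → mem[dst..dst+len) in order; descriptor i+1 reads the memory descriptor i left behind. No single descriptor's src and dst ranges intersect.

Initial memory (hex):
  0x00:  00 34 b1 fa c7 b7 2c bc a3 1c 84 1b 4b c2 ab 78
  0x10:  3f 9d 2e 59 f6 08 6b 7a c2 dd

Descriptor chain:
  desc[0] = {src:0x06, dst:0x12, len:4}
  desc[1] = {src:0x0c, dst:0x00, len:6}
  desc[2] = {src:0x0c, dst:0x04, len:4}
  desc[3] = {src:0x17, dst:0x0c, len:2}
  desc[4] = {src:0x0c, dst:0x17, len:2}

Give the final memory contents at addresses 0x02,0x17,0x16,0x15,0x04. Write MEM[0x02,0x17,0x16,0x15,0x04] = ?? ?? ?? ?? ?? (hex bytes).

[0] 0x06->0x12 len=4 : 2c bc a3 1c
[1] 0x0c->0x00 len=6 : 4b c2 ab 78 3f 9d
[2] 0x0c->0x04 len=4 : 4b c2 ab 78
[3] 0x17->0x0c len=2 : 7a c2
[4] 0x0c->0x17 len=2 : 7a c2
query mem[0x02]=0xab, mem[0x17]=0x7a, mem[0x16]=0x6b, mem[0x15]=0x1c, mem[0x04]=0x4b

MEM[0x02,0x17,0x16,0x15,0x04] = ab 7a 6b 1c 4b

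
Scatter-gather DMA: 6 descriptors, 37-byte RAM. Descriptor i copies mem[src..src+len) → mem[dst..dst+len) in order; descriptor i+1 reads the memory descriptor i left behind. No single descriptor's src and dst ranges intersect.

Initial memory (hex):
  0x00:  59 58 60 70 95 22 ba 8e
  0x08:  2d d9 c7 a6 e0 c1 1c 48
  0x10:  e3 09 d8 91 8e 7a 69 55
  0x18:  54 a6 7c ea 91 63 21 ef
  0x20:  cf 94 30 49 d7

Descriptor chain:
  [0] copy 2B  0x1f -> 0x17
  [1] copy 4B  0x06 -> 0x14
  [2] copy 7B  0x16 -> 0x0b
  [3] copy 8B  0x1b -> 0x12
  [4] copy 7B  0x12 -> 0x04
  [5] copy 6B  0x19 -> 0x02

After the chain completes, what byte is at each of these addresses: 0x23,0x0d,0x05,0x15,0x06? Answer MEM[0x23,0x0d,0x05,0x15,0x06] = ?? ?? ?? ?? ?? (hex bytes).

MEM[0x23,0x0d,0x05,0x15,0x06] = 49 cf 91 21 63

[0] 0x1f->0x17 len=2 : ef cf
[1] 0x06->0x14 len=4 : ba 8e 2d d9
[2] 0x16->0x0b len=7 : 2d d9 cf a6 7c ea 91
[3] 0x1b->0x12 len=8 : ea 91 63 21 ef cf 94 30
[4] 0x12->0x04 len=7 : ea 91 63 21 ef cf 94
[5] 0x19->0x02 len=6 : 30 7c ea 91 63 21
query mem[0x23]=0x49, mem[0x0d]=0xcf, mem[0x05]=0x91, mem[0x15]=0x21, mem[0x06]=0x63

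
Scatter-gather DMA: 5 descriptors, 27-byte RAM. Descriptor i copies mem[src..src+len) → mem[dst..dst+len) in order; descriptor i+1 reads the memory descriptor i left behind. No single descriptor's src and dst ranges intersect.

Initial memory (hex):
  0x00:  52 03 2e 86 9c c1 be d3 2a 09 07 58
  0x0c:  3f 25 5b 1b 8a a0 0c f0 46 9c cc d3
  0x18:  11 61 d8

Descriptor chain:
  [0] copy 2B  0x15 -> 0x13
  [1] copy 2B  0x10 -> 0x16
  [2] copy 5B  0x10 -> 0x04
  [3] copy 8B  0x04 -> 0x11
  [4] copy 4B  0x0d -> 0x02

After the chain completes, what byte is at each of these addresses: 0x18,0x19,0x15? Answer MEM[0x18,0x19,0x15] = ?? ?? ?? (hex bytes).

MEM[0x18,0x19,0x15] = 58 61 cc

[0] 0x15->0x13 len=2 : 9c cc
[1] 0x10->0x16 len=2 : 8a a0
[2] 0x10->0x04 len=5 : 8a a0 0c 9c cc
[3] 0x04->0x11 len=8 : 8a a0 0c 9c cc 09 07 58
[4] 0x0d->0x02 len=4 : 25 5b 1b 8a
query mem[0x18]=0x58, mem[0x19]=0x61, mem[0x15]=0xcc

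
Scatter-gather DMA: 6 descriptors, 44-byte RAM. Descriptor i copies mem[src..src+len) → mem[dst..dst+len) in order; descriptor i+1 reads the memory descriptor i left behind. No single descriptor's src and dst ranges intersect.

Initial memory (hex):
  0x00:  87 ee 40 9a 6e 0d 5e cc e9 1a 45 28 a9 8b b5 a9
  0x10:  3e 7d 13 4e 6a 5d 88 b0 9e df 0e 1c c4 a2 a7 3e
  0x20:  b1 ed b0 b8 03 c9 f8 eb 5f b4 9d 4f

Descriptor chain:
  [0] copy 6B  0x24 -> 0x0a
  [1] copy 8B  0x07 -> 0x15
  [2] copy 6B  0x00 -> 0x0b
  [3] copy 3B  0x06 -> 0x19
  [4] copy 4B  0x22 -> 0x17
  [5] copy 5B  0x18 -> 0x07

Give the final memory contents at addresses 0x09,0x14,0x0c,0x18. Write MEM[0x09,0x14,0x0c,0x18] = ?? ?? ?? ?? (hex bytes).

  after D0: wrote 6B at 0x0a = 03c9f8eb5fb4
  after D1: wrote 8B at 0x15 = cce91a03c9f8eb5f
  after D2: wrote 6B at 0x0b = 87ee409a6e0d
  after D3: wrote 3B at 0x19 = 5ecce9
  after D4: wrote 4B at 0x17 = b0b803c9
  after D5: wrote 5B at 0x07 = b803c9e95f
query mem[0x09]=0xc9, mem[0x14]=0x6a, mem[0x0c]=0xee, mem[0x18]=0xb8

MEM[0x09,0x14,0x0c,0x18] = c9 6a ee b8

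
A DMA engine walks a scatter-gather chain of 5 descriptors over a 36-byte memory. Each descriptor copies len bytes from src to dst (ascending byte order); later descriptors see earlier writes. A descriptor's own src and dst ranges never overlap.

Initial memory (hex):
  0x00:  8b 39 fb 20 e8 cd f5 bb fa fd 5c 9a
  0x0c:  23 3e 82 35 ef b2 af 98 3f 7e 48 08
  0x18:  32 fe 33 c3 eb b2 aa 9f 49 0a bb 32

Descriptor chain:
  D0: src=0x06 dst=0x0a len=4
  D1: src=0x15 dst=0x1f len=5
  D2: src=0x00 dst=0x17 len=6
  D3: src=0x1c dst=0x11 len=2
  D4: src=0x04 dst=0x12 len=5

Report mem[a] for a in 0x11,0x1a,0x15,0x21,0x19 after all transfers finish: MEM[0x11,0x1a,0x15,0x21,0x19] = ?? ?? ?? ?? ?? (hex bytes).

[0] 0x06->0x0a len=4 : f5 bb fa fd
[1] 0x15->0x1f len=5 : 7e 48 08 32 fe
[2] 0x00->0x17 len=6 : 8b 39 fb 20 e8 cd
[3] 0x1c->0x11 len=2 : cd b2
[4] 0x04->0x12 len=5 : e8 cd f5 bb fa
query mem[0x11]=0xcd, mem[0x1a]=0x20, mem[0x15]=0xbb, mem[0x21]=0x08, mem[0x19]=0xfb

MEM[0x11,0x1a,0x15,0x21,0x19] = cd 20 bb 08 fb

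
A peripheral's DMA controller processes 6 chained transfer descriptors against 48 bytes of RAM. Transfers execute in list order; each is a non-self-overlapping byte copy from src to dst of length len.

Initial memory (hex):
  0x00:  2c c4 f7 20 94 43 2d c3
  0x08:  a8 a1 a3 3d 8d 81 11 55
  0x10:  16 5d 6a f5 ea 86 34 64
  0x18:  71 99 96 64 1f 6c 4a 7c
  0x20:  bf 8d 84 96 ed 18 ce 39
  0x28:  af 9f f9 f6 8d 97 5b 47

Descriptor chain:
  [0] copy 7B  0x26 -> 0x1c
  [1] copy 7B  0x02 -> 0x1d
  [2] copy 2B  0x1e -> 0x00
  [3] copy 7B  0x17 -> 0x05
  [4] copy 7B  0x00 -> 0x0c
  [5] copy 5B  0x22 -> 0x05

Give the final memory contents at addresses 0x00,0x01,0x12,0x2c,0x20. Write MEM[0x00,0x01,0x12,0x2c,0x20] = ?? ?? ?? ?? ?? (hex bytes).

D0: mem[0x1c..0x22] <- [ce 39 af 9f f9 f6 8d]
D1: mem[0x1d..0x23] <- [f7 20 94 43 2d c3 a8]
D2: mem[0x00..0x01] <- [20 94]
D3: mem[0x05..0x0b] <- [64 71 99 96 64 ce f7]
D4: mem[0x0c..0x12] <- [20 94 f7 20 94 64 71]
D5: mem[0x05..0x09] <- [c3 a8 ed 18 ce]
query mem[0x00]=0x20, mem[0x01]=0x94, mem[0x12]=0x71, mem[0x2c]=0x8d, mem[0x20]=0x43

MEM[0x00,0x01,0x12,0x2c,0x20] = 20 94 71 8d 43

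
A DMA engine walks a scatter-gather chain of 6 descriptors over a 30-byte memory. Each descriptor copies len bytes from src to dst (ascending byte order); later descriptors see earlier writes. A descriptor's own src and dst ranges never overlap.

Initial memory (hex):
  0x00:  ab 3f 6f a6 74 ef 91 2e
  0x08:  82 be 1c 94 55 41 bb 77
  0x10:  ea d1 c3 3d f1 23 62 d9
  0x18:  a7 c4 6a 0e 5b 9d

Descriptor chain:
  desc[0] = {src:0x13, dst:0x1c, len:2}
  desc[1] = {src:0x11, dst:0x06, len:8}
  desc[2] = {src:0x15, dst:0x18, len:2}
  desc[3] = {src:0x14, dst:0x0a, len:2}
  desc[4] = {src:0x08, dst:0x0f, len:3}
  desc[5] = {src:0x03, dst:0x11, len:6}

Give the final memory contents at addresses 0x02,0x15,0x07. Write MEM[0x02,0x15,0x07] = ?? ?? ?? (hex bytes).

MEM[0x02,0x15,0x07] = 6f c3 c3

#0 dst[0x1c+2] := {0x3d,0xf1}
#1 dst[0x06+8] := {0xd1,0xc3,0x3d,0xf1,0x23,0x62,0xd9,0xa7}
#2 dst[0x18+2] := {0x23,0x62}
#3 dst[0x0a+2] := {0xf1,0x23}
#4 dst[0x0f+3] := {0x3d,0xf1,0xf1}
#5 dst[0x11+6] := {0xa6,0x74,0xef,0xd1,0xc3,0x3d}
query mem[0x02]=0x6f, mem[0x15]=0xc3, mem[0x07]=0xc3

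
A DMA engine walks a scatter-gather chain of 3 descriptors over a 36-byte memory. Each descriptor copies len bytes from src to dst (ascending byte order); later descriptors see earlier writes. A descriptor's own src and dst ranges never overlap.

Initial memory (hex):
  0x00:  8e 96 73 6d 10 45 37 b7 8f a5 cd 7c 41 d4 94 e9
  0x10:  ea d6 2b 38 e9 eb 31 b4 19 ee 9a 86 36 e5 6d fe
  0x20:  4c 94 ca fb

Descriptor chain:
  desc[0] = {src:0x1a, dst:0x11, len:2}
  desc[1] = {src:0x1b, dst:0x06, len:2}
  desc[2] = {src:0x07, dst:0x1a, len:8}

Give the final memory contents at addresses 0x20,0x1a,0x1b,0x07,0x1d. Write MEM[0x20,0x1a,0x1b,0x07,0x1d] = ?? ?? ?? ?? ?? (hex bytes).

D0: mem[0x11..0x12] <- [9a 86]
D1: mem[0x06..0x07] <- [86 36]
D2: mem[0x1a..0x21] <- [36 8f a5 cd 7c 41 d4 94]
query mem[0x20]=0xd4, mem[0x1a]=0x36, mem[0x1b]=0x8f, mem[0x07]=0x36, mem[0x1d]=0xcd

MEM[0x20,0x1a,0x1b,0x07,0x1d] = d4 36 8f 36 cd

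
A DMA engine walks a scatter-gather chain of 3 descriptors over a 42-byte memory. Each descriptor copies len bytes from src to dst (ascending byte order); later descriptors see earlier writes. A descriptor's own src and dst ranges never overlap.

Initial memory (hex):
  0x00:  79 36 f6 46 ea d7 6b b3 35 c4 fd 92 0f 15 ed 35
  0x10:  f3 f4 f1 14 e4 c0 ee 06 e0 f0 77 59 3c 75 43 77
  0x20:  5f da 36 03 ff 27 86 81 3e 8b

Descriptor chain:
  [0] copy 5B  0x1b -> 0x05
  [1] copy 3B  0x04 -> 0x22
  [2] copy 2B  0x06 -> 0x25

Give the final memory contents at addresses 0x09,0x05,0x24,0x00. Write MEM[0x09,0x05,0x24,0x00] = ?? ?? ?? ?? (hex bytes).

MEM[0x09,0x05,0x24,0x00] = 77 59 3c 79

  after D0: wrote 5B at 0x05 = 593c754377
  after D1: wrote 3B at 0x22 = ea593c
  after D2: wrote 2B at 0x25 = 3c75
query mem[0x09]=0x77, mem[0x05]=0x59, mem[0x24]=0x3c, mem[0x00]=0x79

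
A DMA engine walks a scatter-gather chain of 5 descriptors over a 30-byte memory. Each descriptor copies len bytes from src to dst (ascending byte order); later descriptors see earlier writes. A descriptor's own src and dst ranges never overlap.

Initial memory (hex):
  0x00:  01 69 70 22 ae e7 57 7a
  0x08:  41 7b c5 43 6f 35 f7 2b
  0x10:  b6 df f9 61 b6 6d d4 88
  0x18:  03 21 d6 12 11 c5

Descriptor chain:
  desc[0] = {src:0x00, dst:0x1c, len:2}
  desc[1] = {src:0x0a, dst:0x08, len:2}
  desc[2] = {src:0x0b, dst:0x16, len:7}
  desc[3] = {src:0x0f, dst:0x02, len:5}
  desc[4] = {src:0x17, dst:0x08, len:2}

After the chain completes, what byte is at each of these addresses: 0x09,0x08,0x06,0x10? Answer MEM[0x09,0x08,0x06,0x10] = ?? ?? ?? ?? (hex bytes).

[0] 0x00->0x1c len=2 : 01 69
[1] 0x0a->0x08 len=2 : c5 43
[2] 0x0b->0x16 len=7 : 43 6f 35 f7 2b b6 df
[3] 0x0f->0x02 len=5 : 2b b6 df f9 61
[4] 0x17->0x08 len=2 : 6f 35
query mem[0x09]=0x35, mem[0x08]=0x6f, mem[0x06]=0x61, mem[0x10]=0xb6

MEM[0x09,0x08,0x06,0x10] = 35 6f 61 b6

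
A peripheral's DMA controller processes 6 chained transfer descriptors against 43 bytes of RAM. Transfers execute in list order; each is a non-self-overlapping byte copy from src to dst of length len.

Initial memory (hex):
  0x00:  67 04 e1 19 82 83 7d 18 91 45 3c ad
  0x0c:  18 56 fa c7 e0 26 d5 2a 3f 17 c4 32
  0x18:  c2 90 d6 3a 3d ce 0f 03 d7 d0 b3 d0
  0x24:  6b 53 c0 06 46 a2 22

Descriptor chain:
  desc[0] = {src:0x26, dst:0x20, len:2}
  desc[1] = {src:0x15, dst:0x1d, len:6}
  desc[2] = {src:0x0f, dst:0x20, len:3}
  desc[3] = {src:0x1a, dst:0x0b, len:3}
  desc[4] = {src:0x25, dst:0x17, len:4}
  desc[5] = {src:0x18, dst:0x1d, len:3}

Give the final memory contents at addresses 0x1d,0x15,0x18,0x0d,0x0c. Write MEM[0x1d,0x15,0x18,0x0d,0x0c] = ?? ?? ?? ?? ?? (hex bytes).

D0: mem[0x20..0x21] <- [c0 06]
D1: mem[0x1d..0x22] <- [17 c4 32 c2 90 d6]
D2: mem[0x20..0x22] <- [c7 e0 26]
D3: mem[0x0b..0x0d] <- [d6 3a 3d]
D4: mem[0x17..0x1a] <- [53 c0 06 46]
D5: mem[0x1d..0x1f] <- [c0 06 46]
query mem[0x1d]=0xc0, mem[0x15]=0x17, mem[0x18]=0xc0, mem[0x0d]=0x3d, mem[0x0c]=0x3a

MEM[0x1d,0x15,0x18,0x0d,0x0c] = c0 17 c0 3d 3a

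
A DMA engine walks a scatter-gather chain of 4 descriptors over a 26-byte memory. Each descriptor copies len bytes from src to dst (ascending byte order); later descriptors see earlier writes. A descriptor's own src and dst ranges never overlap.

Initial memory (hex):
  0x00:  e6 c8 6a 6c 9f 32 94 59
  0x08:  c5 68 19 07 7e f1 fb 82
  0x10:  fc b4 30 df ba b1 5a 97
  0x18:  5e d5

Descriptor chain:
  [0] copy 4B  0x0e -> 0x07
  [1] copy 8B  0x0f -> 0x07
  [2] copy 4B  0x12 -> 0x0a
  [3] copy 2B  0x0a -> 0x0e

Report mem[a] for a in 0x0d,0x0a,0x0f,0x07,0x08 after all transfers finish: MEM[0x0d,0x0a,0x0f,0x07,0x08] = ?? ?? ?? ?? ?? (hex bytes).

MEM[0x0d,0x0a,0x0f,0x07,0x08] = b1 30 df 82 fc

  after D0: wrote 4B at 0x07 = fb82fcb4
  after D1: wrote 8B at 0x07 = 82fcb430dfbab15a
  after D2: wrote 4B at 0x0a = 30dfbab1
  after D3: wrote 2B at 0x0e = 30df
query mem[0x0d]=0xb1, mem[0x0a]=0x30, mem[0x0f]=0xdf, mem[0x07]=0x82, mem[0x08]=0xfc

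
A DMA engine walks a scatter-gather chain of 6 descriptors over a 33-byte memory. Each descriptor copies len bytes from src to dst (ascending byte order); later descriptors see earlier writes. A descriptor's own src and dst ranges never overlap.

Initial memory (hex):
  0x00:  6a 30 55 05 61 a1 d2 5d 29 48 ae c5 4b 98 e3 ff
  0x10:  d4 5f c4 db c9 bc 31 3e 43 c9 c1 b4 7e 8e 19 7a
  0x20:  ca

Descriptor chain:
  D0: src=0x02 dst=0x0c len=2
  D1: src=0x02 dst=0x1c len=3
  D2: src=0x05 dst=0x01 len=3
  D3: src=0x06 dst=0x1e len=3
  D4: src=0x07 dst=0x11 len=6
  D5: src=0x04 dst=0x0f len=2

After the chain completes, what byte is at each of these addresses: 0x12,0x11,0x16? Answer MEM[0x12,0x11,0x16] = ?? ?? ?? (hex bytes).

#0 dst[0x0c+2] := {0x55,0x05}
#1 dst[0x1c+3] := {0x55,0x05,0x61}
#2 dst[0x01+3] := {0xa1,0xd2,0x5d}
#3 dst[0x1e+3] := {0xd2,0x5d,0x29}
#4 dst[0x11+6] := {0x5d,0x29,0x48,0xae,0xc5,0x55}
#5 dst[0x0f+2] := {0x61,0xa1}
query mem[0x12]=0x29, mem[0x11]=0x5d, mem[0x16]=0x55

MEM[0x12,0x11,0x16] = 29 5d 55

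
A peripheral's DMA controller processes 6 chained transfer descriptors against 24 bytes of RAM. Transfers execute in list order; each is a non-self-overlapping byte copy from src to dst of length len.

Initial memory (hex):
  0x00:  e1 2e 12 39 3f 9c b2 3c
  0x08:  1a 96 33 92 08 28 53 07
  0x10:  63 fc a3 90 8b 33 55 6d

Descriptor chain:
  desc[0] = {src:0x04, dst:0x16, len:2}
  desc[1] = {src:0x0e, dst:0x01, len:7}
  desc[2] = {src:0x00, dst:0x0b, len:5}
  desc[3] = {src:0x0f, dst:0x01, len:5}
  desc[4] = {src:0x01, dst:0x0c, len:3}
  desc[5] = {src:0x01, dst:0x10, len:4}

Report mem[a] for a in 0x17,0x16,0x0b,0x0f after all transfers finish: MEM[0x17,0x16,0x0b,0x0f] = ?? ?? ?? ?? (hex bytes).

MEM[0x17,0x16,0x0b,0x0f] = 9c 3f e1 fc

#0 dst[0x16+2] := {0x3f,0x9c}
#1 dst[0x01+7] := {0x53,0x07,0x63,0xfc,0xa3,0x90,0x8b}
#2 dst[0x0b+5] := {0xe1,0x53,0x07,0x63,0xfc}
#3 dst[0x01+5] := {0xfc,0x63,0xfc,0xa3,0x90}
#4 dst[0x0c+3] := {0xfc,0x63,0xfc}
#5 dst[0x10+4] := {0xfc,0x63,0xfc,0xa3}
query mem[0x17]=0x9c, mem[0x16]=0x3f, mem[0x0b]=0xe1, mem[0x0f]=0xfc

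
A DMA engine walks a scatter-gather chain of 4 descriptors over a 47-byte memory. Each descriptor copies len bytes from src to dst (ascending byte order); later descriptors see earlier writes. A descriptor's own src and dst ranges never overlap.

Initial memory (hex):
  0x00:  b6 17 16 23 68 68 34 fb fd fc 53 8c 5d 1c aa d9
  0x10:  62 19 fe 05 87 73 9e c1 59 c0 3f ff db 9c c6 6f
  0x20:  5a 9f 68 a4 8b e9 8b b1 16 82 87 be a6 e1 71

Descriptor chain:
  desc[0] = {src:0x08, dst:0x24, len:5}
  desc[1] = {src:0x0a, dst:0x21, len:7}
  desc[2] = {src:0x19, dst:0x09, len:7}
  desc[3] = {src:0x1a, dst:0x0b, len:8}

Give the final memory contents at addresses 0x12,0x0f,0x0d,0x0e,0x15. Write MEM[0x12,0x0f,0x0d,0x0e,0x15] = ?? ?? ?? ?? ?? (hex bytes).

MEM[0x12,0x0f,0x0d,0x0e,0x15] = 53 c6 db 9c 73

D0: mem[0x24..0x28] <- [fd fc 53 8c 5d]
D1: mem[0x21..0x27] <- [53 8c 5d 1c aa d9 62]
D2: mem[0x09..0x0f] <- [c0 3f ff db 9c c6 6f]
D3: mem[0x0b..0x12] <- [3f ff db 9c c6 6f 5a 53]
query mem[0x12]=0x53, mem[0x0f]=0xc6, mem[0x0d]=0xdb, mem[0x0e]=0x9c, mem[0x15]=0x73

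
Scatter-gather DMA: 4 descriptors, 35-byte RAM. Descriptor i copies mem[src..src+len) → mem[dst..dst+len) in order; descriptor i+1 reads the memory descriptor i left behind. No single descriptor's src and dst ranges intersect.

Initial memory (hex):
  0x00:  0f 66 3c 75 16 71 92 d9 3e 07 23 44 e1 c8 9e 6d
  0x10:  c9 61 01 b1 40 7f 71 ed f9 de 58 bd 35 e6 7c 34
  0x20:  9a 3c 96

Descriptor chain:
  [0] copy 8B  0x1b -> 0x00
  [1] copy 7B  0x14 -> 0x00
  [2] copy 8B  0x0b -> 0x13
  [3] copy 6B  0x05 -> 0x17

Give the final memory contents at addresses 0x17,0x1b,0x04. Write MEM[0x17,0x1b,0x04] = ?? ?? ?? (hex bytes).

D0: mem[0x00..0x07] <- [bd 35 e6 7c 34 9a 3c 96]
D1: mem[0x00..0x06] <- [40 7f 71 ed f9 de 58]
D2: mem[0x13..0x1a] <- [44 e1 c8 9e 6d c9 61 01]
D3: mem[0x17..0x1c] <- [de 58 96 3e 07 23]
query mem[0x17]=0xde, mem[0x1b]=0x07, mem[0x04]=0xf9

MEM[0x17,0x1b,0x04] = de 07 f9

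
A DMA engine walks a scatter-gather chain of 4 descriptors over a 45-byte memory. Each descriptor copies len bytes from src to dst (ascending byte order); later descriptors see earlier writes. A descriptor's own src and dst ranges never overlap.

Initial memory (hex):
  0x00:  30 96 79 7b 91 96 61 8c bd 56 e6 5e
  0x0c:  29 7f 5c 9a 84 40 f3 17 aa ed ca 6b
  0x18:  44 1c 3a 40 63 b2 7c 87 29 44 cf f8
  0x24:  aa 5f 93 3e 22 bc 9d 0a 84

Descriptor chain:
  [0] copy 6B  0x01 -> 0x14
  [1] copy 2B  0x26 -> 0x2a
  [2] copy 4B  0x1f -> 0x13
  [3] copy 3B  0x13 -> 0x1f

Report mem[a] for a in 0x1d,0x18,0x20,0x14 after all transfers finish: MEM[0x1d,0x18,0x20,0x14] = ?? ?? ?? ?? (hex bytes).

MEM[0x1d,0x18,0x20,0x14] = b2 96 29 29

  after D0: wrote 6B at 0x14 = 96797b919661
  after D1: wrote 2B at 0x2a = 933e
  after D2: wrote 4B at 0x13 = 872944cf
  after D3: wrote 3B at 0x1f = 872944
query mem[0x1d]=0xb2, mem[0x18]=0x96, mem[0x20]=0x29, mem[0x14]=0x29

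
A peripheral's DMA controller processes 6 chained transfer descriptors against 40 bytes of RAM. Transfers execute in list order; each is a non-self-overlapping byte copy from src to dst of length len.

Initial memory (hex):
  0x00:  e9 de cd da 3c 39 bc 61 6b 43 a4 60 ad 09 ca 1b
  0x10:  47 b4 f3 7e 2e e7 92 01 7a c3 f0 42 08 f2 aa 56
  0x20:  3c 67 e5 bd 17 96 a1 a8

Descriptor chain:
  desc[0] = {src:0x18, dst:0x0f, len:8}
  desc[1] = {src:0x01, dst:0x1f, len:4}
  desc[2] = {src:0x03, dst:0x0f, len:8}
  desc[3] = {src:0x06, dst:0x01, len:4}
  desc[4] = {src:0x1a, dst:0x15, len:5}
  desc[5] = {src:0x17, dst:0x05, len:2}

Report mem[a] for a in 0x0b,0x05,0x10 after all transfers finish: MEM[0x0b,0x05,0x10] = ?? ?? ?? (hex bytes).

MEM[0x0b,0x05,0x10] = 60 08 3c

#0 dst[0x0f+8] := {0x7a,0xc3,0xf0,0x42,0x08,0xf2,0xaa,0x56}
#1 dst[0x1f+4] := {0xde,0xcd,0xda,0x3c}
#2 dst[0x0f+8] := {0xda,0x3c,0x39,0xbc,0x61,0x6b,0x43,0xa4}
#3 dst[0x01+4] := {0xbc,0x61,0x6b,0x43}
#4 dst[0x15+5] := {0xf0,0x42,0x08,0xf2,0xaa}
#5 dst[0x05+2] := {0x08,0xf2}
query mem[0x0b]=0x60, mem[0x05]=0x08, mem[0x10]=0x3c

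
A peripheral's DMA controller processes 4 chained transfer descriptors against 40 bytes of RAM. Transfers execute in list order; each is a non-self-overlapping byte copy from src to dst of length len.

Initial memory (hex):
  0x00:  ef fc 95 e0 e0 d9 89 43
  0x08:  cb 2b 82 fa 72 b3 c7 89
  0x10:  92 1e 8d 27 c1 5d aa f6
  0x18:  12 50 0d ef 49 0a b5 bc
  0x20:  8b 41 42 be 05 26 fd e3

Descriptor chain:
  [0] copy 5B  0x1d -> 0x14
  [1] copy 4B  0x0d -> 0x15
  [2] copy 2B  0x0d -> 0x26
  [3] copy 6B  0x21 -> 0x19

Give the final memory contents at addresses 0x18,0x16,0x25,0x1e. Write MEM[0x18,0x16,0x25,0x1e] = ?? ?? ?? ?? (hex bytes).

MEM[0x18,0x16,0x25,0x1e] = 92 c7 26 b3

D0: mem[0x14..0x18] <- [0a b5 bc 8b 41]
D1: mem[0x15..0x18] <- [b3 c7 89 92]
D2: mem[0x26..0x27] <- [b3 c7]
D3: mem[0x19..0x1e] <- [41 42 be 05 26 b3]
query mem[0x18]=0x92, mem[0x16]=0xc7, mem[0x25]=0x26, mem[0x1e]=0xb3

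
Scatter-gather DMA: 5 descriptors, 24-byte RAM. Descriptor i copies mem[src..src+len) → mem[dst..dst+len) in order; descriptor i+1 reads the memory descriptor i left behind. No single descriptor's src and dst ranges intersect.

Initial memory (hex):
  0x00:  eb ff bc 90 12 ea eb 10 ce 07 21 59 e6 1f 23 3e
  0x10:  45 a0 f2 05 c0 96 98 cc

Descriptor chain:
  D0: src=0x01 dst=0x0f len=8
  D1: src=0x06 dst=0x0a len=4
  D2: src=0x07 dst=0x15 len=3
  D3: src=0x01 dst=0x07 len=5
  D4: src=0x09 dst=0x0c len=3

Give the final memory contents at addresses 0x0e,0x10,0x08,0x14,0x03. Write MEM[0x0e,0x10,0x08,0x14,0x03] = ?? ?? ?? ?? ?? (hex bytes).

MEM[0x0e,0x10,0x08,0x14,0x03] = ea bc bc eb 90

[0] 0x01->0x0f len=8 : ff bc 90 12 ea eb 10 ce
[1] 0x06->0x0a len=4 : eb 10 ce 07
[2] 0x07->0x15 len=3 : 10 ce 07
[3] 0x01->0x07 len=5 : ff bc 90 12 ea
[4] 0x09->0x0c len=3 : 90 12 ea
query mem[0x0e]=0xea, mem[0x10]=0xbc, mem[0x08]=0xbc, mem[0x14]=0xeb, mem[0x03]=0x90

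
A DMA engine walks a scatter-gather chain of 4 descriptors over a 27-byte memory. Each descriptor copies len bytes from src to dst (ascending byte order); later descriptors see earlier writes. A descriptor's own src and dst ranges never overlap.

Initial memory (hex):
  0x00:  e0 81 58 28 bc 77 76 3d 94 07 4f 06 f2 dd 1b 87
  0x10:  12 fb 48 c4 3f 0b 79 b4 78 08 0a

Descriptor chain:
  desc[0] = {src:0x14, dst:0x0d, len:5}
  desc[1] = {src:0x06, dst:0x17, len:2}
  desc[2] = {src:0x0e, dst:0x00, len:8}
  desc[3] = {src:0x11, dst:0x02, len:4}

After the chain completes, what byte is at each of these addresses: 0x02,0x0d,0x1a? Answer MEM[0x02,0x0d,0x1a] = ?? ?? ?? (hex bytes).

MEM[0x02,0x0d,0x1a] = 78 3f 0a

D0: mem[0x0d..0x11] <- [3f 0b 79 b4 78]
D1: mem[0x17..0x18] <- [76 3d]
D2: mem[0x00..0x07] <- [0b 79 b4 78 48 c4 3f 0b]
D3: mem[0x02..0x05] <- [78 48 c4 3f]
query mem[0x02]=0x78, mem[0x0d]=0x3f, mem[0x1a]=0x0a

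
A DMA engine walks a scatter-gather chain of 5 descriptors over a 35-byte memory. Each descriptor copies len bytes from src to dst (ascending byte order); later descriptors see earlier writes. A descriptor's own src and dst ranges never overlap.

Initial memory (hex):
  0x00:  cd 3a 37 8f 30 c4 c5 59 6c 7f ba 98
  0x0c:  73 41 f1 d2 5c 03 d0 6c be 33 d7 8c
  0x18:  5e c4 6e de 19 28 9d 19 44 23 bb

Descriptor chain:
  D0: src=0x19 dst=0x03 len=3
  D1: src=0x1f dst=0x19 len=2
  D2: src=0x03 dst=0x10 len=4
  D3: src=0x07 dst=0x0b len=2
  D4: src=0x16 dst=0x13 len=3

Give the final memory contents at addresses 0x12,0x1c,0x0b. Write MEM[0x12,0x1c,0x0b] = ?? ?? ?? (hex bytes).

  after D0: wrote 3B at 0x03 = c46ede
  after D1: wrote 2B at 0x19 = 1944
  after D2: wrote 4B at 0x10 = c46edec5
  after D3: wrote 2B at 0x0b = 596c
  after D4: wrote 3B at 0x13 = d78c5e
query mem[0x12]=0xde, mem[0x1c]=0x19, mem[0x0b]=0x59

MEM[0x12,0x1c,0x0b] = de 19 59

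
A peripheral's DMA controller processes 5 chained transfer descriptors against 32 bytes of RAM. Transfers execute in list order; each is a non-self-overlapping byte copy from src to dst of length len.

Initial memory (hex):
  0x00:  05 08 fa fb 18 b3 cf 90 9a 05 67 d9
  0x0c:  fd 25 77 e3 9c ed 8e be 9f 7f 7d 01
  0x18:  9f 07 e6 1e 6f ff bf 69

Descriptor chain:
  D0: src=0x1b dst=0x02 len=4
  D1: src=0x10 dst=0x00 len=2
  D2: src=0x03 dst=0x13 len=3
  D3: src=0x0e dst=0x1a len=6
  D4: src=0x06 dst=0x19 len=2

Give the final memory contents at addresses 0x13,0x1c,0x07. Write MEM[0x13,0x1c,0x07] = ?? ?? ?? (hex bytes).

MEM[0x13,0x1c,0x07] = 6f 9c 90

[0] 0x1b->0x02 len=4 : 1e 6f ff bf
[1] 0x10->0x00 len=2 : 9c ed
[2] 0x03->0x13 len=3 : 6f ff bf
[3] 0x0e->0x1a len=6 : 77 e3 9c ed 8e 6f
[4] 0x06->0x19 len=2 : cf 90
query mem[0x13]=0x6f, mem[0x1c]=0x9c, mem[0x07]=0x90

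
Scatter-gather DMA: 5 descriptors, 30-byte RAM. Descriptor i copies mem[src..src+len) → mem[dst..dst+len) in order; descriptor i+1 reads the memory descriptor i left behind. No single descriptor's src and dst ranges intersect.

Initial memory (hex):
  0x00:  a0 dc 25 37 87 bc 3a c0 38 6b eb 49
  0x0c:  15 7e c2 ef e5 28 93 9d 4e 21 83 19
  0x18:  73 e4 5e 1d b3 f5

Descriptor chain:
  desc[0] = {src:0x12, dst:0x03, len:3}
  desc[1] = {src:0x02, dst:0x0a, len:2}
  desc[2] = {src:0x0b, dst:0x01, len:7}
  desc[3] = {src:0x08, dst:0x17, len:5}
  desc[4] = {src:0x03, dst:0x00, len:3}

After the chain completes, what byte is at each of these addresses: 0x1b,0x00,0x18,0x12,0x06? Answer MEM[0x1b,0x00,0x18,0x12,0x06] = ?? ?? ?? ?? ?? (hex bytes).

#0 dst[0x03+3] := {0x93,0x9d,0x4e}
#1 dst[0x0a+2] := {0x25,0x93}
#2 dst[0x01+7] := {0x93,0x15,0x7e,0xc2,0xef,0xe5,0x28}
#3 dst[0x17+5] := {0x38,0x6b,0x25,0x93,0x15}
#4 dst[0x00+3] := {0x7e,0xc2,0xef}
query mem[0x1b]=0x15, mem[0x00]=0x7e, mem[0x18]=0x6b, mem[0x12]=0x93, mem[0x06]=0xe5

MEM[0x1b,0x00,0x18,0x12,0x06] = 15 7e 6b 93 e5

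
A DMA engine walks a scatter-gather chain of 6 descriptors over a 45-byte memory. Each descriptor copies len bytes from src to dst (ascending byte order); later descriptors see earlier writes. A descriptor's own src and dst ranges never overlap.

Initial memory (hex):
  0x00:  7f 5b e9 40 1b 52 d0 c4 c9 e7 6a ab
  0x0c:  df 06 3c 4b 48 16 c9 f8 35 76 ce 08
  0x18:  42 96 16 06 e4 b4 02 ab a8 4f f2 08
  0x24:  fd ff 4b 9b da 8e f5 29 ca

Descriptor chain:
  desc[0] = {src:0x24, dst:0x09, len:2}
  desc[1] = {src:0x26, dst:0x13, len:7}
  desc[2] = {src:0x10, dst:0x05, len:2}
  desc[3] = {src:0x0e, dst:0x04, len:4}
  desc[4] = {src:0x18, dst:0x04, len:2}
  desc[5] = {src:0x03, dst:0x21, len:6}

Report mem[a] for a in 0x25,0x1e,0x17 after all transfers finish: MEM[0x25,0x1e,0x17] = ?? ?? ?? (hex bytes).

[0] 0x24->0x09 len=2 : fd ff
[1] 0x26->0x13 len=7 : 4b 9b da 8e f5 29 ca
[2] 0x10->0x05 len=2 : 48 16
[3] 0x0e->0x04 len=4 : 3c 4b 48 16
[4] 0x18->0x04 len=2 : 29 ca
[5] 0x03->0x21 len=6 : 40 29 ca 48 16 c9
query mem[0x25]=0x16, mem[0x1e]=0x02, mem[0x17]=0xf5

MEM[0x25,0x1e,0x17] = 16 02 f5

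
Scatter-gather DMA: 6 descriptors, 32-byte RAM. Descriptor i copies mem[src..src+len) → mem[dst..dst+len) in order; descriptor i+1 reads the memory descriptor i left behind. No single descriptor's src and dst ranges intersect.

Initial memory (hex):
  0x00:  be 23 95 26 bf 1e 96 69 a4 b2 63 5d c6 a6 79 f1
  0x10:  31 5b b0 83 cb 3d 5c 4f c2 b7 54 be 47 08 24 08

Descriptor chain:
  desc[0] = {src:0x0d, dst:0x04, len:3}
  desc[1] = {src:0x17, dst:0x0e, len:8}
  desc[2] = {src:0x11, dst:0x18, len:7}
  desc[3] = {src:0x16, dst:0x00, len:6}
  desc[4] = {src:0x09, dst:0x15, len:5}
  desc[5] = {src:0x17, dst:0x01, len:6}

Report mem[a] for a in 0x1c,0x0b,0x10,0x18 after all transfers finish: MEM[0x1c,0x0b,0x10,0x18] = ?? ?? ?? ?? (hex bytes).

D0: mem[0x04..0x06] <- [a6 79 f1]
D1: mem[0x0e..0x15] <- [4f c2 b7 54 be 47 08 24]
D2: mem[0x18..0x1e] <- [54 be 47 08 24 5c 4f]
D3: mem[0x00..0x05] <- [5c 4f 54 be 47 08]
D4: mem[0x15..0x19] <- [b2 63 5d c6 a6]
D5: mem[0x01..0x06] <- [5d c6 a6 47 08 24]
query mem[0x1c]=0x24, mem[0x0b]=0x5d, mem[0x10]=0xb7, mem[0x18]=0xc6

MEM[0x1c,0x0b,0x10,0x18] = 24 5d b7 c6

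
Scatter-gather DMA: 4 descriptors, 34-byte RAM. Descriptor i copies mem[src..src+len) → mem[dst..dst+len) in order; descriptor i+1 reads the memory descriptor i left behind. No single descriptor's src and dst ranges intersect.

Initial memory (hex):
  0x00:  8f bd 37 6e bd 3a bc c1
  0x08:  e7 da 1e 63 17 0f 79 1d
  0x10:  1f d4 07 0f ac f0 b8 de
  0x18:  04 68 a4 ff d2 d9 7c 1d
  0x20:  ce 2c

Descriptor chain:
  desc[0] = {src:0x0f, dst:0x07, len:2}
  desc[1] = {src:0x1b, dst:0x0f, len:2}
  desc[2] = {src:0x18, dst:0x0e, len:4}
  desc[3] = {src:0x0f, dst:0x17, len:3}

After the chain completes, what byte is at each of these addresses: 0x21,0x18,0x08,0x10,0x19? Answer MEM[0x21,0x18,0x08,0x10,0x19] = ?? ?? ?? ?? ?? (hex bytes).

MEM[0x21,0x18,0x08,0x10,0x19] = 2c a4 1f a4 ff

[0] 0x0f->0x07 len=2 : 1d 1f
[1] 0x1b->0x0f len=2 : ff d2
[2] 0x18->0x0e len=4 : 04 68 a4 ff
[3] 0x0f->0x17 len=3 : 68 a4 ff
query mem[0x21]=0x2c, mem[0x18]=0xa4, mem[0x08]=0x1f, mem[0x10]=0xa4, mem[0x19]=0xff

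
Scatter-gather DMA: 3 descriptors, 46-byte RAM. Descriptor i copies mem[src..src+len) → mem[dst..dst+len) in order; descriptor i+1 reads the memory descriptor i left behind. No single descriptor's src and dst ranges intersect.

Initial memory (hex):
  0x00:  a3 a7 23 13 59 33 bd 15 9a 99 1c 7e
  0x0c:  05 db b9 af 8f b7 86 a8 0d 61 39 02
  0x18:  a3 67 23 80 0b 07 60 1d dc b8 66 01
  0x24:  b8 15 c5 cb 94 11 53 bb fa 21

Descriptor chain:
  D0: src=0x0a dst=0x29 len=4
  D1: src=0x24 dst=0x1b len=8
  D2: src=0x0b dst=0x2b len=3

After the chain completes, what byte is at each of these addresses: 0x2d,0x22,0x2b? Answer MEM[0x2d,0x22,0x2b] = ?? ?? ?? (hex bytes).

  after D0: wrote 4B at 0x29 = 1c7e05db
  after D1: wrote 8B at 0x1b = b815c5cb941c7e05
  after D2: wrote 3B at 0x2b = 7e05db
query mem[0x2d]=0xdb, mem[0x22]=0x05, mem[0x2b]=0x7e

MEM[0x2d,0x22,0x2b] = db 05 7e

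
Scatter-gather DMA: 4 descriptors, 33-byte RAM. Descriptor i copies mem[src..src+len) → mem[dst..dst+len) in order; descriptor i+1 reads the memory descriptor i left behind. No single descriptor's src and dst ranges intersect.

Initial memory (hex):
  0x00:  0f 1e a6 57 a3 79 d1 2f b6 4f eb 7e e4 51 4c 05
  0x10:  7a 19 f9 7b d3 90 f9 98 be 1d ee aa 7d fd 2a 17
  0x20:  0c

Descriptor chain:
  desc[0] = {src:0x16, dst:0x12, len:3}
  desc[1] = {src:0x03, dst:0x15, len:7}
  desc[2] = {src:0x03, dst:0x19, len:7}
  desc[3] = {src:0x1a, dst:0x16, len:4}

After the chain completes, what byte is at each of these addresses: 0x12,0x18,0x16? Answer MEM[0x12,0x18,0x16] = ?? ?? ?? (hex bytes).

[0] 0x16->0x12 len=3 : f9 98 be
[1] 0x03->0x15 len=7 : 57 a3 79 d1 2f b6 4f
[2] 0x03->0x19 len=7 : 57 a3 79 d1 2f b6 4f
[3] 0x1a->0x16 len=4 : a3 79 d1 2f
query mem[0x12]=0xf9, mem[0x18]=0xd1, mem[0x16]=0xa3

MEM[0x12,0x18,0x16] = f9 d1 a3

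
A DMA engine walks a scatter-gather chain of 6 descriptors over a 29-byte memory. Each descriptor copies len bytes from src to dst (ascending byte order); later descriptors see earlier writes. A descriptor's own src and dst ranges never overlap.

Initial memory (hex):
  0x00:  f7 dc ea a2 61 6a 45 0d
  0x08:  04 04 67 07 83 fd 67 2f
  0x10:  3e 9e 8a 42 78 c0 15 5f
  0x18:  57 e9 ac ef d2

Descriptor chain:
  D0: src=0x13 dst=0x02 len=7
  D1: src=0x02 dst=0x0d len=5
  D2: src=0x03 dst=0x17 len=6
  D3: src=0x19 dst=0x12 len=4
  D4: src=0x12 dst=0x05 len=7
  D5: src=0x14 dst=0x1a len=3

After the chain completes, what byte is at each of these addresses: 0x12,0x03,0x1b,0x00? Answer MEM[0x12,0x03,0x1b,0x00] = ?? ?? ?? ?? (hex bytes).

D0: mem[0x02..0x08] <- [42 78 c0 15 5f 57 e9]
D1: mem[0x0d..0x11] <- [42 78 c0 15 5f]
D2: mem[0x17..0x1c] <- [78 c0 15 5f 57 e9]
D3: mem[0x12..0x15] <- [15 5f 57 e9]
D4: mem[0x05..0x0b] <- [15 5f 57 e9 15 78 c0]
D5: mem[0x1a..0x1c] <- [57 e9 15]
query mem[0x12]=0x15, mem[0x03]=0x78, mem[0x1b]=0xe9, mem[0x00]=0xf7

MEM[0x12,0x03,0x1b,0x00] = 15 78 e9 f7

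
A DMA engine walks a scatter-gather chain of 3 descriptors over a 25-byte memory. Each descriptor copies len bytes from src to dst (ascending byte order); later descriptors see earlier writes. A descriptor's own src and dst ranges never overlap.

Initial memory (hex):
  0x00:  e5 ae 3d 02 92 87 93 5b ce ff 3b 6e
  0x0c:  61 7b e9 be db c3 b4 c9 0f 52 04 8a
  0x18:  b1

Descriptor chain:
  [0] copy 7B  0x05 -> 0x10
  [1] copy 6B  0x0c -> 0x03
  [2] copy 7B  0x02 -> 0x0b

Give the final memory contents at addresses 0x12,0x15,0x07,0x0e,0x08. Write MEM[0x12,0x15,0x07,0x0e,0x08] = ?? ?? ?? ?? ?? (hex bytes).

MEM[0x12,0x15,0x07,0x0e,0x08] = 5b 3b 87 e9 93

  after D0: wrote 7B at 0x10 = 87935bceff3b6e
  after D1: wrote 6B at 0x03 = 617be9be8793
  after D2: wrote 7B at 0x0b = 3d617be9be8793
query mem[0x12]=0x5b, mem[0x15]=0x3b, mem[0x07]=0x87, mem[0x0e]=0xe9, mem[0x08]=0x93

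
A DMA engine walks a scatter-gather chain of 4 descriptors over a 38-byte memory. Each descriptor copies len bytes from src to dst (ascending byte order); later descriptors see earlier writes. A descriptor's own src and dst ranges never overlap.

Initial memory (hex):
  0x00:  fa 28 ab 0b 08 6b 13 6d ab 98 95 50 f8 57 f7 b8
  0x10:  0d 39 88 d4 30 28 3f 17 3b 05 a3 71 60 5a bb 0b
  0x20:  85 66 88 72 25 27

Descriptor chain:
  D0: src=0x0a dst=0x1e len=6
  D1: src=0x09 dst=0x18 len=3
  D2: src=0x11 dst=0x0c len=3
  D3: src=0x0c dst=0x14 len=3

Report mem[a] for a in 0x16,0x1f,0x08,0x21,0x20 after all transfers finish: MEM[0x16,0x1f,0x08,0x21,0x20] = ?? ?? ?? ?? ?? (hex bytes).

  after D0: wrote 6B at 0x1e = 9550f857f7b8
  after D1: wrote 3B at 0x18 = 989550
  after D2: wrote 3B at 0x0c = 3988d4
  after D3: wrote 3B at 0x14 = 3988d4
query mem[0x16]=0xd4, mem[0x1f]=0x50, mem[0x08]=0xab, mem[0x21]=0x57, mem[0x20]=0xf8

MEM[0x16,0x1f,0x08,0x21,0x20] = d4 50 ab 57 f8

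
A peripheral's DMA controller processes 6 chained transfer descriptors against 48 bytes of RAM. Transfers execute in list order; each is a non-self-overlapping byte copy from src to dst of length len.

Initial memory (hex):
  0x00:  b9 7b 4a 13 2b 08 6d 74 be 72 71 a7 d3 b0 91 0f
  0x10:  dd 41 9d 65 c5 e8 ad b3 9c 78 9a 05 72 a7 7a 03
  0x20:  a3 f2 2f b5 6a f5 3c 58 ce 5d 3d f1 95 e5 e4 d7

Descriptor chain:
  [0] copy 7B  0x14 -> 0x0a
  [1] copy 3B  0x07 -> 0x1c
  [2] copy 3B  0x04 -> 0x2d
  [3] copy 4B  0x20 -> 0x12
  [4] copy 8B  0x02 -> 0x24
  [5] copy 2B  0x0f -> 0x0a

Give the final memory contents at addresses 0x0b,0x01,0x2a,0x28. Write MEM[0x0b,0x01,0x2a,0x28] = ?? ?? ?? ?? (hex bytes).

D0: mem[0x0a..0x10] <- [c5 e8 ad b3 9c 78 9a]
D1: mem[0x1c..0x1e] <- [74 be 72]
D2: mem[0x2d..0x2f] <- [2b 08 6d]
D3: mem[0x12..0x15] <- [a3 f2 2f b5]
D4: mem[0x24..0x2b] <- [4a 13 2b 08 6d 74 be 72]
D5: mem[0x0a..0x0b] <- [78 9a]
query mem[0x0b]=0x9a, mem[0x01]=0x7b, mem[0x2a]=0xbe, mem[0x28]=0x6d

MEM[0x0b,0x01,0x2a,0x28] = 9a 7b be 6d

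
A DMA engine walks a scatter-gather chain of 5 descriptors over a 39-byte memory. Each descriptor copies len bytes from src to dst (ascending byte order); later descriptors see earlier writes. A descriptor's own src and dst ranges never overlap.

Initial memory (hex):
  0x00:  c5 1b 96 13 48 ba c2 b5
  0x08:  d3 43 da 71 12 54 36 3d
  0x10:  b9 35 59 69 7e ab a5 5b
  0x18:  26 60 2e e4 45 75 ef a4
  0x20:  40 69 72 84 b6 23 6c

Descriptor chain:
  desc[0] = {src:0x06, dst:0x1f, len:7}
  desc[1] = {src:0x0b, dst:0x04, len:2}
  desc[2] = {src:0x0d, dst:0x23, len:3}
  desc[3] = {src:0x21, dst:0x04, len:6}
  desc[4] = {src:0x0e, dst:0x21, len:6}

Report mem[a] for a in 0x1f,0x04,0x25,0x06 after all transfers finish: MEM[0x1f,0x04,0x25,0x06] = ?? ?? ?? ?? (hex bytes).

MEM[0x1f,0x04,0x25,0x06] = c2 d3 59 54

D0: mem[0x1f..0x25] <- [c2 b5 d3 43 da 71 12]
D1: mem[0x04..0x05] <- [71 12]
D2: mem[0x23..0x25] <- [54 36 3d]
D3: mem[0x04..0x09] <- [d3 43 54 36 3d 6c]
D4: mem[0x21..0x26] <- [36 3d b9 35 59 69]
query mem[0x1f]=0xc2, mem[0x04]=0xd3, mem[0x25]=0x59, mem[0x06]=0x54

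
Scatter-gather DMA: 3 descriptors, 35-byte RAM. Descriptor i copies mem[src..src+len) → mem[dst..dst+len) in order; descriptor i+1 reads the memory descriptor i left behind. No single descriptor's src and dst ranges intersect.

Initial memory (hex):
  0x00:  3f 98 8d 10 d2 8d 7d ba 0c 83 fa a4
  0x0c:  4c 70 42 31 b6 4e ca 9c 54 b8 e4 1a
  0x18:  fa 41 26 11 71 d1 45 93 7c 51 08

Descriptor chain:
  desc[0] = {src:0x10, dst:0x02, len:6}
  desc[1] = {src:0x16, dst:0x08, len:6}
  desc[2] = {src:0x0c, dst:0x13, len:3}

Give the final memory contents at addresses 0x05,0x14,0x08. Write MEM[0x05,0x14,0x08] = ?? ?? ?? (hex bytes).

MEM[0x05,0x14,0x08] = 9c 11 e4

D0: mem[0x02..0x07] <- [b6 4e ca 9c 54 b8]
D1: mem[0x08..0x0d] <- [e4 1a fa 41 26 11]
D2: mem[0x13..0x15] <- [26 11 42]
query mem[0x05]=0x9c, mem[0x14]=0x11, mem[0x08]=0xe4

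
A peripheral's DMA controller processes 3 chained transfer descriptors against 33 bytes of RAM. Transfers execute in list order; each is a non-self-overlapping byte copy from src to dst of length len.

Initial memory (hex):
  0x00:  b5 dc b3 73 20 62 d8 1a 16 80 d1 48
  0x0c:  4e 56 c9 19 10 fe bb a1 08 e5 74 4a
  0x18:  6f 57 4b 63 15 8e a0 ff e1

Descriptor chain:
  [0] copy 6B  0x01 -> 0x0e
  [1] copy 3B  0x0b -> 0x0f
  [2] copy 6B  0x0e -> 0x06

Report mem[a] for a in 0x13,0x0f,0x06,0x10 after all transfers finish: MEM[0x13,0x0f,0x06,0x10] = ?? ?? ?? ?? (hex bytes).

MEM[0x13,0x0f,0x06,0x10] = d8 48 dc 4e

#0 dst[0x0e+6] := {0xdc,0xb3,0x73,0x20,0x62,0xd8}
#1 dst[0x0f+3] := {0x48,0x4e,0x56}
#2 dst[0x06+6] := {0xdc,0x48,0x4e,0x56,0x62,0xd8}
query mem[0x13]=0xd8, mem[0x0f]=0x48, mem[0x06]=0xdc, mem[0x10]=0x4e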